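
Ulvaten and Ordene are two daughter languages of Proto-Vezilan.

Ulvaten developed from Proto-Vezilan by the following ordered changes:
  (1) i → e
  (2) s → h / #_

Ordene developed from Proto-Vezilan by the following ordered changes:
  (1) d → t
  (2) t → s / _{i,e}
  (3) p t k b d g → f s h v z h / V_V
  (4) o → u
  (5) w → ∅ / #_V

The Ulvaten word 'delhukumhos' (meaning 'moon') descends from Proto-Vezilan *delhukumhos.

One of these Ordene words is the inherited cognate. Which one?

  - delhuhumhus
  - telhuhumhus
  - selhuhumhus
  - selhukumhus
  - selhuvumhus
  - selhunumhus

selhuhumhus

Ordene: *delhukumhos
  delhukumhos → telhukumhos   [unconditioned shift]
  telhukumhos → selhukumhos   [palatalisation]
  selhukumhos → selhuhumhos   [intervocalic lenition]
  selhuhumhos → selhuhumhus   [vowel merger]
  selhuhumhus (rule 5 does not apply)
  giving Ordene selhuhumhus.
Only 'selhuhumhus' matches the regular Ordene development of *delhukumhos.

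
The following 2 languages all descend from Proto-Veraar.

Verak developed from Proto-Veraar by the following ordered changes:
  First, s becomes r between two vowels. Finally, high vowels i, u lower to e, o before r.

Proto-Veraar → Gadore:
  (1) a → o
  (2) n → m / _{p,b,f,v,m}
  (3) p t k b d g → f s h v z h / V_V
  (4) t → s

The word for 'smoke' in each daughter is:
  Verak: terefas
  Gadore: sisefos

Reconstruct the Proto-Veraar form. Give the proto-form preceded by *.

Position 1: Verak has t, Gadore has s. Verak preserves t here (none of its changes turn any other segment into t), so the proto-segment is *t.
Position 3: Verak has r, Gadore has s. Taking the neighbouring segments as reconstructed: Verak r could go back to *s or *r; Gadore s could go back to *t or *s — the one source consistent with every daughter is *s.
This points to *tisefas. Verify forward in each daughter:
Verak: *tisefas > tirefas > terefas  (by rhotacism, pre-rhotic lowering)
Gadore: start from *tisefas.
  rule 1 (vowel merger): tisefas → tisefos
  rule 2: no change — tisefos
  rule 3: no change — tisefos
  rule 4 (unconditioned shift): tisefos → sisefos
  ⇒ Gadore sisefos
No other proto-form is consistent with every reflex, so the reconstruction is *tisefas.

*tisefas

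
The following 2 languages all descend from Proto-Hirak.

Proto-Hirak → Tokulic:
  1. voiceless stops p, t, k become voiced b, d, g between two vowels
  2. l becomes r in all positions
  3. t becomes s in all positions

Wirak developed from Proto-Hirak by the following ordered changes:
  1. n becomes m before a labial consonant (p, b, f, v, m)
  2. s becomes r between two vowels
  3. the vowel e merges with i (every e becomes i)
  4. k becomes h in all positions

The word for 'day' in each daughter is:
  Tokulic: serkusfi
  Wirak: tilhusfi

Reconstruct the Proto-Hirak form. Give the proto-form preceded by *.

Position 3: Tokulic has r, Wirak has l. Wirak preserves l here (none of its changes turn any other segment into l), so the proto-segment is *l.
Position 4: Tokulic has k, Wirak has h. Tokulic preserves k here (none of its changes turn any other segment into k), so the proto-segment is *k.
Position 2: Tokulic has e, Wirak has i. Tokulic preserves e here (none of its changes turn any other segment into e), so the proto-segment is *e.
This points to *telkusfi. Verify forward in each daughter:
Tokulic: *telkusfi > terkusfi > serkusfi  (by unconditioned shift, unconditioned shift)
Wirak: start from *telkusfi.
  rule 1: no change — telkusfi
  rule 2: no change — telkusfi
  rule 3 (vowel merger): telkusfi → tilkusfi
  rule 4 (unconditioned shift): tilkusfi → tilhusfi
  ⇒ Wirak tilhusfi
No other proto-form is consistent with every reflex, so the reconstruction is *telkusfi.

*telkusfi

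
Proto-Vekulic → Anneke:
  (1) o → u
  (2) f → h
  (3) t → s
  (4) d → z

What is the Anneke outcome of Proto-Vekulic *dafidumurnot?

zahizumurnus

Anneke: *dafidumurnot > dafidumurnut > dahidumurnut > dahidumurnus > zahizumurnus  (by vowel merger, unconditioned shift, unconditioned shift, unconditioned shift)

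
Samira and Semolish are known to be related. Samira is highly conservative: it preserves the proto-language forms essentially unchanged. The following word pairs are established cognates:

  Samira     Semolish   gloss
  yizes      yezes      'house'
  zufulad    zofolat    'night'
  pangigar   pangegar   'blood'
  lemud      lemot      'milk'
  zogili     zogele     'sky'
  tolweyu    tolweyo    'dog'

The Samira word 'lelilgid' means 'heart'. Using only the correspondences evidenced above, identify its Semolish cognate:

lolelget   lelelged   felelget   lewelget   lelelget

yizes ~ yezes, pangigar ~ pangegar — Samira i corresponds to Semolish e after a consonant, before a consonant other than r, m, n, p, b, f, v.
zufulad ~ zofolat, lemud ~ lemot — Samira d corresponds to Semolish t word-finally.
Applying these to Samira 'lelilgid':
  lelilgid → lelelgid   (i→e after a consonant, before a consonant other than r, m, n, p, b, f, v)
  lelelgid → lelelged   (i→e after a consonant, before a consonant other than r, m, n, p, b, f, v)
  lelelged → lelelget   (d→t word-finally)
So the Semolish cognate is 'lelelget'.

lelelget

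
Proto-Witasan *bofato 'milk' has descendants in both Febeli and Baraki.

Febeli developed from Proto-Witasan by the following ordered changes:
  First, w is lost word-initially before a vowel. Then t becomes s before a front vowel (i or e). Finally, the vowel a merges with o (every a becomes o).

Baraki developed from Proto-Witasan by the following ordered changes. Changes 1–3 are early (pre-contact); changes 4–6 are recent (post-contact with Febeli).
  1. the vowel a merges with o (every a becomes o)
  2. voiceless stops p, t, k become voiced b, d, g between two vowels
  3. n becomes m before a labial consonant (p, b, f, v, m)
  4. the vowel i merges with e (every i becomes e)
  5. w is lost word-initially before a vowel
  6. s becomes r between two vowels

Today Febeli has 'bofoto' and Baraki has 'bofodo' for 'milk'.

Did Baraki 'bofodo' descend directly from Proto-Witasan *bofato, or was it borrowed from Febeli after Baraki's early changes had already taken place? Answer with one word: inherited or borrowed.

If inherited, *bofato would pass through all of Baraki's changes:
Baraki: *bofato > bofoto > bofodo  (by vowel merger, intervocalic voicing)
If borrowed from Febeli 'bofoto' after the early changes, it would undergo only the recent ones:
  rule 4 (vowel merger): no change (bofoto)
  rule 5 (glide loss): no change (bofoto)
  rule 6 (rhotacism): no change (bofoto)
  ⇒ as a loan: bofoto
Baraki 'bofodo' matches the inherited outcome exactly, so it is an inherited cognate, not a loan.

inherited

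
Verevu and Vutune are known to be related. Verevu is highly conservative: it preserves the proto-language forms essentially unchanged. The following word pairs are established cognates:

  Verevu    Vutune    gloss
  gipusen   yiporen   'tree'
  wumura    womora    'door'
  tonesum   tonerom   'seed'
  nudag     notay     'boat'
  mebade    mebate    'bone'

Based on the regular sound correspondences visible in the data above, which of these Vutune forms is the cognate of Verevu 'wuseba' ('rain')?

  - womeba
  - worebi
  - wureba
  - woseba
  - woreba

woreba

gipusen ~ yiporen, nudag ~ notay — Verevu u corresponds to Vutune o after a consonant, before a consonant other than r, m, n, p, b, f, v.
gipusen ~ yiporen — Verevu s corresponds to Vutune r between vowels (before a front vowel).
Applying these to Verevu 'wuseba':
  wuseba → woseba   (u→o after a consonant, before a consonant other than r, m, n, p, b, f, v)
  woseba → woreba   (s→r between vowels (before a front vowel))
So the Vutune cognate is 'woreba'.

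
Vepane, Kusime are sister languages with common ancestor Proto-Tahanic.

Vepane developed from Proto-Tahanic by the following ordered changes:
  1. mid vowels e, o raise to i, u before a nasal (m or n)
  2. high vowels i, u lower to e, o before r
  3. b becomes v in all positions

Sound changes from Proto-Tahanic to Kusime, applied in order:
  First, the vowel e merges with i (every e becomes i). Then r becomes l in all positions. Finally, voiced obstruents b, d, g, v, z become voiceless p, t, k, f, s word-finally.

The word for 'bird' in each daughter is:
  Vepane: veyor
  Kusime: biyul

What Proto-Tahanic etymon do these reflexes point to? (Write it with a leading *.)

*beyur

Position 1: Vepane has v, Kusime has b. Kusime preserves b here (none of its changes turn any other segment into b), so the proto-segment is *b.
Position 5: Vepane has r, Kusime has l. Vepane preserves r here (none of its changes turn any other segment into r), so the proto-segment is *r.
Position 2: Vepane has e, Kusime has i. Taking the neighbouring segments as reconstructed: Vepane e can only go back to *e; Kusime i could go back to *e or *i — the one source consistent with every daughter is *e.
Continuing position by position gives *beyur; check it forward:
Vepane: *beyur
  beyur (rule 1 does not apply)
  beyur → beyor   [pre-rhotic lowering]
  beyor → veyor   [unconditioned shift]
  giving Vepane veyor.
Kusime: *beyur
  beyur → biyur   [vowel merger]
  biyur → biyul   [unconditioned shift]
  biyul (rule 3 does not apply)
  giving Kusime biyul.
*beyur is the unique common source.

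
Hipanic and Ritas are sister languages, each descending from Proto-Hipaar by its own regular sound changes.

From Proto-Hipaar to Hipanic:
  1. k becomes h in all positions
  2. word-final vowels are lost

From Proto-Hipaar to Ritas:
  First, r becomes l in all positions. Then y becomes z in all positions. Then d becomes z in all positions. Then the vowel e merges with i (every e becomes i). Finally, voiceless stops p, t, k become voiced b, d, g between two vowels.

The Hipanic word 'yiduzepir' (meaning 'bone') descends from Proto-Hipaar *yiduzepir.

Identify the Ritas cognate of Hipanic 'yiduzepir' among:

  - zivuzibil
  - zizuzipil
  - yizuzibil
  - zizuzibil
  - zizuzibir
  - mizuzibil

zizuzibil

Ritas: *yiduzepir > yiduzepil > ziduzepil > zizuzepil > zizuzipil > zizuzibil  (by unconditioned shift, unconditioned shift, unconditioned shift, vowel merger, intervocalic voicing)
Among the options, 'zizuzibil' alone shows every Ritas change applied in order.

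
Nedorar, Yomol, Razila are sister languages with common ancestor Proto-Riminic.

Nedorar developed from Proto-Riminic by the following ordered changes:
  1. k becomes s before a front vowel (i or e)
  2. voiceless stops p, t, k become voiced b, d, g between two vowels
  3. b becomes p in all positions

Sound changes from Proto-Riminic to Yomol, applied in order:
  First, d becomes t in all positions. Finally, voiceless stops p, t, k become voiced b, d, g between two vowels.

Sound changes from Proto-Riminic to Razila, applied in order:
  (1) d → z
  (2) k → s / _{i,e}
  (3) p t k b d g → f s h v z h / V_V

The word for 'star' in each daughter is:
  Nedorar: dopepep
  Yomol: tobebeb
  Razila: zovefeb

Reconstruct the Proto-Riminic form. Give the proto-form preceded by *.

Position 1: Nedorar has d, Yomol has t, Razila has z. Taking the neighbouring segments as reconstructed: Nedorar d can only go back to *d; Yomol t could go back to *t or *d; Razila z could go back to *d or *z — the one source consistent with every daughter is *d.
Position 3: Nedorar has p, Yomol has b, Razila has v. Taking the neighbouring segments as reconstructed: Nedorar p could go back to *p or *b; Yomol b could go back to *p or *b; Razila v could go back to *b or *v — the one source consistent with every daughter is *b.
This points to *dobepeb. Verify forward in each daughter:
Nedorar: start from *dobepeb.
  rule 1: no change — dobepeb
  rule 2 (intervocalic voicing): dobepeb → dobebeb
  rule 3 (unconditioned shift): dobebeb → dopepep
  ⇒ Nedorar dopepep
Yomol: start from *dobepeb.
  rule 1 (unconditioned shift): dobepeb → tobepeb
  rule 2 (intervocalic voicing): tobepeb → tobebeb
  ⇒ Yomol tobebeb
Razila: *dobepeb > zobepeb > zovefeb  (by unconditioned shift, intervocalic lenition)
No other proto-form is consistent with every reflex, so the reconstruction is *dobepeb.

*dobepeb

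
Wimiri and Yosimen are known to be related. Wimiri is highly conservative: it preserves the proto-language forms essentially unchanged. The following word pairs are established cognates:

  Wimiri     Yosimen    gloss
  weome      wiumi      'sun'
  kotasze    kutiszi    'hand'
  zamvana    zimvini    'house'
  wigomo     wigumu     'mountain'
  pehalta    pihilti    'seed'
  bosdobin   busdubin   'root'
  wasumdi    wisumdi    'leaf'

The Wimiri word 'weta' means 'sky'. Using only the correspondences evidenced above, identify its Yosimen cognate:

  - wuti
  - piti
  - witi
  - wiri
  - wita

witi

pehalta ~ pihilti — Wimiri e corresponds to Yosimen i after a consonant, before a consonant other than r, m, n, p, b, f, v.
zamvana ~ zimvini, pehalta ~ pihilti — Wimiri a corresponds to Yosimen i word-finally.
Applying these to Wimiri 'weta':
  weta → wita   (e→i after a consonant, before a consonant other than r, m, n, p, b, f, v)
  wita → witi   (a→i word-finally)
So the Yosimen cognate is 'witi'.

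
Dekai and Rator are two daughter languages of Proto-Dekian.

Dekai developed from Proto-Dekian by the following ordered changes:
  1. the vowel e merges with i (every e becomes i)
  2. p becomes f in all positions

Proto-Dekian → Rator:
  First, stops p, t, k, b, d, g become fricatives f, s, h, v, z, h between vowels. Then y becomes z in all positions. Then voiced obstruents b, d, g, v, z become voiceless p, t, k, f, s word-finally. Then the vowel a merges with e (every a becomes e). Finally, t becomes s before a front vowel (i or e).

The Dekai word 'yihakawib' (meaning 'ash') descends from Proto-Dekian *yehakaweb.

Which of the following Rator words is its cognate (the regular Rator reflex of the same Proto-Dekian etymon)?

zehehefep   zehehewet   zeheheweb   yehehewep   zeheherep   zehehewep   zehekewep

zehehewep

Rator: *yehakaweb > yehahaweb > zehahaweb > zehahawep > zehehewep  (by intervocalic lenition, unconditioned shift, final devoicing, vowel merger)
Only 'zehehewep' matches the regular Rator development of *yehakaweb.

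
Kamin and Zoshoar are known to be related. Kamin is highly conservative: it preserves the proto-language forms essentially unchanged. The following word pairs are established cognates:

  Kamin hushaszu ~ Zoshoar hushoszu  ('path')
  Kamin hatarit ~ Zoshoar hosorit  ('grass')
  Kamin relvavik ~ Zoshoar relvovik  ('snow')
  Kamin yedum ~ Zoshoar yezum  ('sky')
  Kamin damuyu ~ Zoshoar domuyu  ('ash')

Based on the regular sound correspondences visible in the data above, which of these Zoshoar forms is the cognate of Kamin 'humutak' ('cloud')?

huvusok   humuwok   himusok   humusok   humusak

hatarit ~ hosorit — Kamin t corresponds to Zoshoar s between vowels (before a back vowel).
hushaszu ~ hushoszu, hatarit ~ hosorit — Kamin a corresponds to Zoshoar o after a consonant, before a consonant other than r, m, n, p, b, f, v.
Applying these to Kamin 'humutak':
  humutak → humusak   (t→s between vowels (before a back vowel))
  humusak → humusok   (a→o after a consonant, before a consonant other than r, m, n, p, b, f, v)
So the Zoshoar cognate is 'humusok'.

humusok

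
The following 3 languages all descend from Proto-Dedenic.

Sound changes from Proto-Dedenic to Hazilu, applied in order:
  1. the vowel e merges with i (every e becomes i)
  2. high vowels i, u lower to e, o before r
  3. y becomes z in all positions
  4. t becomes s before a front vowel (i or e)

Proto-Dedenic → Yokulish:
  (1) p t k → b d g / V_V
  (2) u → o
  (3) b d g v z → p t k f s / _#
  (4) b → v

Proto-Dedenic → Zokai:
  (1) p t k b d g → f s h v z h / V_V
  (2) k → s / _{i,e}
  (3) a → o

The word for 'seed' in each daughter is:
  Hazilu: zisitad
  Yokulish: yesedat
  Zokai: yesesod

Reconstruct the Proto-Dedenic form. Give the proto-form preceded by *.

Position 6: Hazilu has a, Yokulish has a, Zokai has o. Hazilu preserves a here (none of its changes turn any other segment into a), so the proto-segment is *a.
Position 2: Hazilu has i, Yokulish has e, Zokai has e. Yokulish preserves e here (none of its changes turn any other segment into e), so the proto-segment is *e.
This points to *yesetad. Verify forward in each daughter:
Hazilu: start from *yesetad.
  rule 1 (vowel merger): yesetad → yisitad
  rule 2: no change — yisitad
  rule 3 (unconditioned shift): yisitad → zisitad
  rule 4: no change — zisitad
  ⇒ Hazilu zisitad
Yokulish: *yesetad
  yesetad → yesedad   [intervocalic voicing]
  yesedad (rule 2 does not apply)
  yesedad → yesedat   [final devoicing]
  yesedat (rule 4 does not apply)
  giving Yokulish yesedat.
Zokai: *yesetad > yesesad > yesesod  (by intervocalic lenition, vowel merger)
*yesetad is the unique common source.

*yesetad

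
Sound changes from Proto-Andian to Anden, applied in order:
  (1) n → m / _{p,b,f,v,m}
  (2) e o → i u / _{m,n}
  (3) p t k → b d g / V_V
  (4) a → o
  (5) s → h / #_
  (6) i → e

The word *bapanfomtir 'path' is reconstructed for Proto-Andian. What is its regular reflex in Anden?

Anden: *bapanfomtir > bapamfomtir > bapamfumtir > babamfumtir > bobomfumtir > bobomfumter  (by nasal place assimilation, pre-nasal raising, intervocalic voicing, vowel merger, vowel merger)

bobomfumter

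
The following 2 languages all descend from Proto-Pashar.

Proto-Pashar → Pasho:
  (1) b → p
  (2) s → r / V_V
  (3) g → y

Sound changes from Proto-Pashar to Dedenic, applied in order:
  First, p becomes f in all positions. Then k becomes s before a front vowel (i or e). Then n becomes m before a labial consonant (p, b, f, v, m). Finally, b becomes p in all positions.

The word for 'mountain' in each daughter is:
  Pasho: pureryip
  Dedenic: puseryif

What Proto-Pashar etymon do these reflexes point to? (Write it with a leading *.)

Position 3: Pasho has r, Dedenic has s. Taking the neighbouring segments as reconstructed: Pasho r could go back to *s or *r; Dedenic s could go back to *k or *s — the one source consistent with every daughter is *s.
Position 1: Pasho has p, Dedenic has p. In Dedenic, p can only continue *b, so the proto-segment is *b.
Verify the candidate proto-form against each daughter:
Pasho: *buseryip
  buseryip → puseryip   [unconditioned shift]
  puseryip → pureryip   [rhotacism]
  pureryip (rule 3 does not apply)
  giving Pasho pureryip.
Dedenic: start from *buseryip.
  rule 1 (unconditioned shift): buseryip → buseryif
  rule 2: no change — buseryif
  rule 3: no change — buseryif
  rule 4 (unconditioned shift): buseryif → puseryif
  ⇒ Dedenic puseryif
Only *buseryip yields all of Pasho pureryip, Dedenic puseryif.

*buseryip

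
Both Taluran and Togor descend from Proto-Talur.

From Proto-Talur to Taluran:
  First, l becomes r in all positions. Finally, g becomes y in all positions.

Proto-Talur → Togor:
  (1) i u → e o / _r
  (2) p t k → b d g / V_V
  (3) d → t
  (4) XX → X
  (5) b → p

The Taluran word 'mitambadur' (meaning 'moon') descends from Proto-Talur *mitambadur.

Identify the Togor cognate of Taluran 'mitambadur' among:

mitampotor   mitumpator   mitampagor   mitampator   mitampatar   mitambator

mitampator

Togor: *mitambadur > mitambador > midambador > mitambator > mitampator  (by pre-rhotic lowering, intervocalic voicing, unconditioned shift, unconditioned shift)
Only 'mitampator' matches the regular Togor development of *mitambadur.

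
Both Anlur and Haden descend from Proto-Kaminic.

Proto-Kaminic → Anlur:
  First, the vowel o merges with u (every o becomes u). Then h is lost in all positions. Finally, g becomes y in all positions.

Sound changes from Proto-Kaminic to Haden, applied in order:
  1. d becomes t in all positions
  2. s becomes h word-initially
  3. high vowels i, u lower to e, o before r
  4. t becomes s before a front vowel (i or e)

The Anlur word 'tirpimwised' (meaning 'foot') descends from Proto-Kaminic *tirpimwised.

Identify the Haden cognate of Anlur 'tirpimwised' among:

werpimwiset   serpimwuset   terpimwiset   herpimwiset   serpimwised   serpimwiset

Haden: *tirpimwised > tirpimwiset > terpimwiset > serpimwiset  (by unconditioned shift, pre-rhotic lowering, palatalisation)
The other candidates each miss or misapply at least one Haden change.

serpimwiset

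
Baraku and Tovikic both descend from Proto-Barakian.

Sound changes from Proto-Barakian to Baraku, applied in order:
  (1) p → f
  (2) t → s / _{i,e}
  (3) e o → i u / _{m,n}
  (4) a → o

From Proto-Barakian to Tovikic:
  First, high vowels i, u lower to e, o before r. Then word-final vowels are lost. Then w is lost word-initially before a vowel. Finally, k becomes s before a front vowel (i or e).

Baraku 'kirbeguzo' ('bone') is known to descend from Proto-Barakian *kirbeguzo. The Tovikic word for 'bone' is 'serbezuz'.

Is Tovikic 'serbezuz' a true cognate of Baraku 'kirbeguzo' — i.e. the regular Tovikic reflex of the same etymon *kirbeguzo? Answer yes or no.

Derive the expected Tovikic reflex of *kirbeguzo:
Tovikic: *kirbeguzo
  kirbeguzo → kerbeguzo   [pre-rhotic lowering]
  kerbeguzo → kerbeguz   [apocope]
  kerbeguz (rule 3 does not apply)
  kerbeguz → serbeguz   [palatalisation]
  giving Tovikic serbeguz.
The regular Tovikic reflex would be 'serbeguz', but the attested form is 'serbezuz'. The correspondence is irregular, so they are not cognates (the Tovikic form has a different source).

no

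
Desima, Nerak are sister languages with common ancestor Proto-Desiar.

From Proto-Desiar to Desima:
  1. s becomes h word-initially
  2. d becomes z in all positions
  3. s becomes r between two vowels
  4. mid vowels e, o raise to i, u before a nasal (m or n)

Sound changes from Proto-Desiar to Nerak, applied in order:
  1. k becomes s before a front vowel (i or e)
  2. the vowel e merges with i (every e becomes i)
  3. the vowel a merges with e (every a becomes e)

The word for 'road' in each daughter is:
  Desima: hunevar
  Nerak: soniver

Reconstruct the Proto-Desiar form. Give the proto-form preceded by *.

*sonevar

Position 4: Desima has e, Nerak has i. Desima preserves e here (none of its changes turn any other segment into e), so the proto-segment is *e.
Position 2: Desima has u, Nerak has o. Nerak preserves o here (none of its changes turn any other segment into o), so the proto-segment is *o.
Position 6: Desima has a, Nerak has e. Desima preserves a here (none of its changes turn any other segment into a), so the proto-segment is *a.
Continuing position by position gives *sonevar; check it forward:
Desima: *sonevar
  sonevar → honevar   [debuccalisation]
  honevar (rule 2 does not apply)
  honevar (rule 3 does not apply)
  honevar → hunevar   [pre-nasal raising]
  giving Desima hunevar.
Nerak: *sonevar > sonivar > soniver  (by vowel merger, vowel merger)
*sonevar is the unique common source.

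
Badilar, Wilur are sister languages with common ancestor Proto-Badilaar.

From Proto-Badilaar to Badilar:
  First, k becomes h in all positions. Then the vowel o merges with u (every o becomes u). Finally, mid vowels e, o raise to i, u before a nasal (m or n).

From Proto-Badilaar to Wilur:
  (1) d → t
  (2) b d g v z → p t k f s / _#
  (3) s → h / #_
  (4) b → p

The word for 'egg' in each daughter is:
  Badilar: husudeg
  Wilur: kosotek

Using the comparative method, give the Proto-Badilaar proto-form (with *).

*kosodeg

Position 4: Badilar has u, Wilur has o. Wilur preserves o here (none of its changes turn any other segment into o), so the proto-segment is *o.
Position 5: Badilar has d, Wilur has t. Badilar preserves d here (none of its changes turn any other segment into d), so the proto-segment is *d.
This points to *kosodeg. Verify forward in each daughter:
Badilar: *kosodeg
  kosodeg → hosodeg   [unconditioned shift]
  hosodeg → husudeg   [vowel merger]
  husudeg (rule 3 does not apply)
  giving Badilar husudeg.
Wilur: *kosodeg > kosoteg > kosotek  (by unconditioned shift, final devoicing)
*kosodeg is the unique common source.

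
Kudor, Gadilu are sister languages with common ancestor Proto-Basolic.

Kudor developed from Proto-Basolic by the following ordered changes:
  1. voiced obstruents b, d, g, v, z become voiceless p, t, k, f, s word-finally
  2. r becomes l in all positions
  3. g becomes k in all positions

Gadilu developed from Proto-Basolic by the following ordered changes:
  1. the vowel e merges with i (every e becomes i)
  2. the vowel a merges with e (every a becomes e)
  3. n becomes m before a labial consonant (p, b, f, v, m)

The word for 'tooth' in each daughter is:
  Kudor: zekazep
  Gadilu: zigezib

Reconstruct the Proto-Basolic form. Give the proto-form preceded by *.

Position 2: Kudor has e, Gadilu has i. Kudor preserves e here (none of its changes turn any other segment into e), so the proto-segment is *e.
Position 7: Kudor has p, Gadilu has b. Gadilu preserves b here (none of its changes turn any other segment into b), so the proto-segment is *b.
Verify the candidate proto-form against each daughter:
Kudor: start from *zegazeb.
  rule 1 (final devoicing): zegazeb → zegazep
  rule 2: no change — zegazep
  rule 3 (unconditioned shift): zegazep → zekazep
  ⇒ Kudor zekazep
Gadilu: start from *zegazeb.
  rule 1 (vowel merger): zegazeb → zigazib
  rule 2 (vowel merger): zigazib → zigezib
  rule 3: no change — zigezib
  ⇒ Gadilu zigezib
Only *zegazeb yields all of Kudor zekazep, Gadilu zigezib.

*zegazeb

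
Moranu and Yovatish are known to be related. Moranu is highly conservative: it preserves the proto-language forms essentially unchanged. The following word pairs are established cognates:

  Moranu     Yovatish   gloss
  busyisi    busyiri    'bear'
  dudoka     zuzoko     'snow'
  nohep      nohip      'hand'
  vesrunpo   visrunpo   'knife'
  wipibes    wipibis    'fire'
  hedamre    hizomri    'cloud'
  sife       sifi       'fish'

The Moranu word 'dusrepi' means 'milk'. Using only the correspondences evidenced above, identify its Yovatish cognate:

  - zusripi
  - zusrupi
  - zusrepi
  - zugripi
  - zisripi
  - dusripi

dudoka ~ zuzoko — Moranu d corresponds to Yovatish z word-initially before a back vowel.
nohep ~ nohip — Moranu e corresponds to Yovatish i after a consonant, before a labial obstruent.
Applying these to Moranu 'dusrepi':
  dusrepi → zusrepi   (d→z word-initially before a back vowel)
  zusrepi → zusripi   (e→i after a consonant, before a labial obstruent)
So the Yovatish cognate is 'zusripi'.

zusripi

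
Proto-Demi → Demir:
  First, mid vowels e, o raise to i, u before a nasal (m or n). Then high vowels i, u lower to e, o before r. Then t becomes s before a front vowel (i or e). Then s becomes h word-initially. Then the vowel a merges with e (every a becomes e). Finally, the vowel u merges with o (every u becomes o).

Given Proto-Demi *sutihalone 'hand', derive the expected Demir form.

hosihelone

Demir: *sutihalone > sutihalune > susihalune > husihalune > husihelune > hosihelone  (by pre-nasal raising, palatalisation, debuccalisation, vowel merger, vowel merger)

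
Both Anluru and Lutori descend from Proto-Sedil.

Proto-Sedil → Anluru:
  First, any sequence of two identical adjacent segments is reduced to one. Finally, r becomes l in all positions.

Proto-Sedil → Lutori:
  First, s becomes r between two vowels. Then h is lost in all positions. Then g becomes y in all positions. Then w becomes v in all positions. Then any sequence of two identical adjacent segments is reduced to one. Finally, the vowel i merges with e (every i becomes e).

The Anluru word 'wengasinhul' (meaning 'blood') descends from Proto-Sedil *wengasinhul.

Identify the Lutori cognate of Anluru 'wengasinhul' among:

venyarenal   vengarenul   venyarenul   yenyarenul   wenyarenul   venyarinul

Lutori: start from *wengasinhul.
  rule 1 (rhotacism): wengasinhul → wengarinhul
  rule 2 (h-loss): wengarinhul → wengarinul
  rule 3 (unconditioned shift): wengarinul → wenyarinul
  rule 4 (unconditioned shift): wenyarinul → venyarinul
  rule 5: no change — venyarinul
  rule 6 (vowel merger): venyarinul → venyarenul
  ⇒ Lutori venyarenul
Only 'venyarenul' matches the regular Lutori development of *wengasinhul.

venyarenul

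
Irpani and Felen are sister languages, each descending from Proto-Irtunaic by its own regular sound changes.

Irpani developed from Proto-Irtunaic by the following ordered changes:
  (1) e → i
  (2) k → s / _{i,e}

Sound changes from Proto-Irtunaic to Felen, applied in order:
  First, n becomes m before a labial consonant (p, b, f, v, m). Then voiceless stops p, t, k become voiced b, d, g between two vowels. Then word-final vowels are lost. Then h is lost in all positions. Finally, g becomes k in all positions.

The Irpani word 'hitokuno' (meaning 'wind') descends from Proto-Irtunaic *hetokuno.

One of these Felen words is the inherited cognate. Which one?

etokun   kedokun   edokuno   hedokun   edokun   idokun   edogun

edokun

Felen: *hetokuno > hedoguno > hedogun > edogun > edokun  (by intervocalic voicing, apocope, h-loss, unconditioned shift)
Among the options, 'edokun' alone shows every Felen change applied in order.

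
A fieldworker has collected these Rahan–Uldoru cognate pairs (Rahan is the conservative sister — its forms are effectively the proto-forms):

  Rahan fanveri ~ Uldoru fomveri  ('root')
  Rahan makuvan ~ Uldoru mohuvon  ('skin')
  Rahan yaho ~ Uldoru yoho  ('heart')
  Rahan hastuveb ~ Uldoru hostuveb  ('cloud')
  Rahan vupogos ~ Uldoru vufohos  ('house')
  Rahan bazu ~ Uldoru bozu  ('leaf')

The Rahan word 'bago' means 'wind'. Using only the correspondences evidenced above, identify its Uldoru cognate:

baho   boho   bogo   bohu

makuvan ~ mohuvon, yaho ~ yoho — Rahan a corresponds to Uldoru o after a consonant, before a consonant other than r, m, n, p, b, f, v.
vupogos ~ vufohos — Rahan g corresponds to Uldoru h between vowels (before a back vowel).
Applying these to Rahan 'bago':
  bago → bogo   (a→o after a consonant, before a consonant other than r, m, n, p, b, f, v)
  bogo → boho   (g→h between vowels (before a back vowel))
So the Uldoru cognate is 'boho'.

boho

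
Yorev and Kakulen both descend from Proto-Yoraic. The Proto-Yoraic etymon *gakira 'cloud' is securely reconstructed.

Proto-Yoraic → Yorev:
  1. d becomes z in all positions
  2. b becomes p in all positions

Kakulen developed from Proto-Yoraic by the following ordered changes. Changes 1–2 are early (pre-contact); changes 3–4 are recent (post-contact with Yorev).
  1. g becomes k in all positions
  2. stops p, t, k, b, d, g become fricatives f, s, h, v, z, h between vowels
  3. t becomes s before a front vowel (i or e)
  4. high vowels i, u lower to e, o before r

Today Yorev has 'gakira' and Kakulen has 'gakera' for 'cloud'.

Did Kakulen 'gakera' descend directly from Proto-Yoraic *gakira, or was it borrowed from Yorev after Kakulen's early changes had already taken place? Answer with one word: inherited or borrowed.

If inherited, *gakira would pass through all of Kakulen's changes:
Kakulen: start from *gakira.
  rule 1 (unconditioned shift): gakira → kakira
  rule 2 (intervocalic lenition): kakira → kahira
  rule 3: no change — kahira
  rule 4 (pre-rhotic lowering): kahira → kahera
  ⇒ Kakulen kahera
If borrowed from Yorev 'gakira' after the early changes, it would undergo only the recent ones:
  rule 3 (palatalisation): no change (gakira)
  rule 4 (pre-rhotic lowering): gakira → gakera
  ⇒ as a loan: gakera
Kakulen 'gakera' matches the loan outcome 'gakera', not the inherited 'kahera' — it skipped the early Kakulen changes, so it was borrowed from Yorev.

borrowed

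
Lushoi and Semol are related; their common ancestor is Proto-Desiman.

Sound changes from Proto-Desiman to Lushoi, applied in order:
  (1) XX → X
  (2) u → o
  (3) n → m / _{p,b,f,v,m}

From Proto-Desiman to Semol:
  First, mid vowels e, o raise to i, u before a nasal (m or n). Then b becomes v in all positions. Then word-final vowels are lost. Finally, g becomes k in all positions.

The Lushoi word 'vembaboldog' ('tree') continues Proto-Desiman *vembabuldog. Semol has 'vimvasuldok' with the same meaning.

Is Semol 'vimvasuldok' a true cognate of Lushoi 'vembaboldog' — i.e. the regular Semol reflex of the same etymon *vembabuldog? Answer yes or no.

no

Derive the expected Semol reflex of *vembabuldog:
Semol: *vembabuldog > vimbabuldog > vimvavuldog > vimvavuldok  (by pre-nasal raising, unconditioned shift, unconditioned shift)
The regular Semol reflex would be 'vimvavuldok', but the attested form is 'vimvasuldok'. The correspondence is irregular, so they are not cognates (the Semol form has a different source).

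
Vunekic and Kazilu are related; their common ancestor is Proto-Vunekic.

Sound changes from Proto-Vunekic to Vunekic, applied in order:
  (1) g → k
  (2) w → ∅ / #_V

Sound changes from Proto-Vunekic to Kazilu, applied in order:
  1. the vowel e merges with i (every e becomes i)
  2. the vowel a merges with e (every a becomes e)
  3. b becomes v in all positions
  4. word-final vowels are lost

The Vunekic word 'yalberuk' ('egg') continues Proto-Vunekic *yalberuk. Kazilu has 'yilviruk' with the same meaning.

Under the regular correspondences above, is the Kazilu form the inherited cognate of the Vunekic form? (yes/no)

no

Derive the expected Kazilu reflex of *yalberuk:
Kazilu: *yalberuk > yalbiruk > yelbiruk > yelviruk  (by vowel merger, vowel merger, unconditioned shift)
The regular Kazilu reflex would be 'yelviruk', but the attested form is 'yilviruk'. The correspondence is irregular, so they are not cognates (the Kazilu form has a different source).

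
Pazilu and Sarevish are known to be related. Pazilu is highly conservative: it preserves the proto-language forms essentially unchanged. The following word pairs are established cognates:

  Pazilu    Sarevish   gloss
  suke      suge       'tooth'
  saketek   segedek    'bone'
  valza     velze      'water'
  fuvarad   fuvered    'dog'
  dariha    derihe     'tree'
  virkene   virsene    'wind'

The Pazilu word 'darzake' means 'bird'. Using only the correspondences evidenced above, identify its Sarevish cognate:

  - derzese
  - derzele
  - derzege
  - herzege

fuvarad ~ fuvered, dariha ~ derihe — Pazilu a corresponds to Sarevish e after a consonant, before r.
saketek ~ segedek, valza ~ velze — Pazilu a corresponds to Sarevish e after a consonant, before a consonant other than r, m, n, p, b, f, v.
suke ~ suge, saketek ~ segedek — Pazilu k corresponds to Sarevish g between vowels (before a front vowel).
Applying these to Pazilu 'darzake':
  darzake → derzake   (a→e after a consonant, before r)
  derzake → derzeke   (a→e after a consonant, before a consonant other than r, m, n, p, b, f, v)
  derzeke → derzege   (k→g between vowels (before a front vowel))
So the Sarevish cognate is 'derzege'.

derzege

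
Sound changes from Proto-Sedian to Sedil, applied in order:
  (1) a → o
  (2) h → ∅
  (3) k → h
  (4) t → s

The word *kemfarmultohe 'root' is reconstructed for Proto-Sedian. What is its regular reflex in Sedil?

Sedil: start from *kemfarmultohe.
  rule 1 (vowel merger): kemfarmultohe → kemformultohe
  rule 2 (h-loss): kemformultohe → kemformultoe
  rule 3 (unconditioned shift): kemformultoe → hemformultoe
  rule 4 (unconditioned shift): hemformultoe → hemformulsoe
  ⇒ Sedil hemformulsoe

hemformulsoe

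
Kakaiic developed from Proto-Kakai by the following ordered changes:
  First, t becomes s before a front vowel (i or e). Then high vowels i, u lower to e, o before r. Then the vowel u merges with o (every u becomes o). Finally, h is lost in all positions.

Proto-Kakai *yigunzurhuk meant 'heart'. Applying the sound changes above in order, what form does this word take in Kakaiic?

yigonzorok

Kakaiic: start from *yigunzurhuk.
  rule 1: no change — yigunzurhuk
  rule 2 (pre-rhotic lowering): yigunzurhuk → yigunzorhuk
  rule 3 (vowel merger): yigunzorhuk → yigonzorhok
  rule 4 (h-loss): yigonzorhok → yigonzorok
  ⇒ Kakaiic yigonzorok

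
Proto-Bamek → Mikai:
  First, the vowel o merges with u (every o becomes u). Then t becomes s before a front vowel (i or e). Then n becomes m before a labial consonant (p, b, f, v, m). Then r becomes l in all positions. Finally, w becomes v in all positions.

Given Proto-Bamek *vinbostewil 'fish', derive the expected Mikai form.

vimbussevil

Mikai: start from *vinbostewil.
  rule 1 (vowel merger): vinbostewil → vinbustewil
  rule 2 (palatalisation): vinbustewil → vinbussewil
  rule 3 (nasal place assimilation): vinbussewil → vimbussewil
  rule 4: no change — vimbussewil
  rule 5 (unconditioned shift): vimbussewil → vimbussevil
  ⇒ Mikai vimbussevil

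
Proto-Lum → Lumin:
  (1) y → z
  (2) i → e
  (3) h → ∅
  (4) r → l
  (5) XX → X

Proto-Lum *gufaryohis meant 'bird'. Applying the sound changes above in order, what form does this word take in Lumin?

Lumin: start from *gufaryohis.
  rule 1 (unconditioned shift): gufaryohis → gufarzohis
  rule 2 (vowel merger): gufarzohis → gufarzohes
  rule 3 (h-loss): gufarzohes → gufarzoes
  rule 4 (unconditioned shift): gufarzoes → gufalzoes
  rule 5: no change — gufalzoes
  ⇒ Lumin gufalzoes

gufalzoes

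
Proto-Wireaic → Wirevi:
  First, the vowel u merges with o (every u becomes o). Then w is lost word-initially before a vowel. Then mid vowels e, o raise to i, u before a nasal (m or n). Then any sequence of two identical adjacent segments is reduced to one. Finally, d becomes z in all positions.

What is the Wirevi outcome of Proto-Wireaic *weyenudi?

Wirevi: *weyenudi > weyenodi > eyenodi > eyinodi > eyinozi  (by vowel merger, glide loss, pre-nasal raising, unconditioned shift)

eyinozi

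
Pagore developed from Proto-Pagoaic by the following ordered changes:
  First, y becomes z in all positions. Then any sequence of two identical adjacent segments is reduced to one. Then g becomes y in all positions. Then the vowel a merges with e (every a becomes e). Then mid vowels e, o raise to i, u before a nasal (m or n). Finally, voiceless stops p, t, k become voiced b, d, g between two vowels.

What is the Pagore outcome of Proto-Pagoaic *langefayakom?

linyefezegum

Pagore: start from *langefayakom.
  rule 1 (unconditioned shift): langefayakom → langefazakom
  rule 2: no change — langefazakom
  rule 3 (unconditioned shift): langefazakom → lanyefazakom
  rule 4 (vowel merger): lanyefazakom → lenyefezekom
  rule 5 (pre-nasal raising): lenyefezekom → linyefezekum
  rule 6 (intervocalic voicing): linyefezekum → linyefezegum
  ⇒ Pagore linyefezegum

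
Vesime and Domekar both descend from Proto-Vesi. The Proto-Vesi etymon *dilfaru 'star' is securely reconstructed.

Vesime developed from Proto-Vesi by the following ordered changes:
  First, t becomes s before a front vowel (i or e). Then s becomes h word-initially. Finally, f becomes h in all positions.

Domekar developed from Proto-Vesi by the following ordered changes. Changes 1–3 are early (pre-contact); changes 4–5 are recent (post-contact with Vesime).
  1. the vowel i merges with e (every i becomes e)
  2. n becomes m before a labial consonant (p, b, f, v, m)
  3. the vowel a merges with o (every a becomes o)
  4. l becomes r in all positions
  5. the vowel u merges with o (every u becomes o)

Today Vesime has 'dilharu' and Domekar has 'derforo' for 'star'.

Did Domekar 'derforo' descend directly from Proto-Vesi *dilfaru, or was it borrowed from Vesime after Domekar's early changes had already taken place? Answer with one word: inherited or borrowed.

If inherited, *dilfaru would pass through all of Domekar's changes:
Domekar: *dilfaru
  dilfaru → delfaru   [vowel merger]
  delfaru (rule 2 does not apply)
  delfaru → delforu   [vowel merger]
  delforu → derforu   [unconditioned shift]
  derforu → derforo   [vowel merger]
  giving Domekar derforo.
If borrowed from Vesime 'dilharu' after the early changes, it would undergo only the recent ones:
  rule 4 (unconditioned shift): dilharu → dirharu
  rule 5 (vowel merger): dirharu → dirharo
  ⇒ as a loan: dirharo
Domekar 'derforo' matches the inherited outcome exactly, so it is an inherited cognate, not a loan.

inherited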